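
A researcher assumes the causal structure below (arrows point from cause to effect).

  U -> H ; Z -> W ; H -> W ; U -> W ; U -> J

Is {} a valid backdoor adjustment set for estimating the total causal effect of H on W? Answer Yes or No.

No

Backdoor paths from H to W (paths whose first edge points into H):
  P1: H <- U -> W
Condition 1 (no descendant of H in the set): holds — descendants of H are {W}; none are in {}.
Condition 2 (every backdoor path blocked by {}):
  P1: open — no interior node is in the conditioning set.
{} does not satisfy the backdoor criterion.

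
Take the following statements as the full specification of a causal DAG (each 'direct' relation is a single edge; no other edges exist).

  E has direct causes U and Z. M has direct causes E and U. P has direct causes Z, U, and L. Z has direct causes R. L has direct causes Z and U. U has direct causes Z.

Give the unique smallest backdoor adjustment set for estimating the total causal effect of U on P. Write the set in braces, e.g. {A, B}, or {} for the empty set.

Variables eligible for adjustment (non-descendants of U, excluding U and P): {R, Z}.
Backdoor paths from U to P:
  P1: U <- Z -> L -> P
  P2: U <- Z -> P
The empty set is not sufficient: P1 (U <- Z -> L -> P) has no collider blocking it and no conditioned non-collider, so it is open.
Try {Z}:
  P1: blocked at fork node Z ∈ conditioning set.
  P2: blocked at fork node Z ∈ conditioning set.
{Z} contains no descendant of U and blocks every backdoor path.
No other singleton works — e.g. {R} leaves P1 open — so {Z} is the unique smallest valid adjustment set.

{Z}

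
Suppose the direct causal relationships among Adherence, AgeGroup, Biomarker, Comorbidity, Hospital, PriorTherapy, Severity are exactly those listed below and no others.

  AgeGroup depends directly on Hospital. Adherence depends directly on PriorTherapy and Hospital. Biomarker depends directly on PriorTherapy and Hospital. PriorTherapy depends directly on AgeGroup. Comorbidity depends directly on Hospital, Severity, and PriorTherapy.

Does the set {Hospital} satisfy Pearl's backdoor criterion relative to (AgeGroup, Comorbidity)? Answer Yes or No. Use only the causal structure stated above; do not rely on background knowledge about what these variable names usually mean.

Yes

Backdoor paths from AgeGroup to Comorbidity (paths whose first edge points into AgeGroup):
  P1: AgeGroup <- Hospital -> Adherence <- PriorTherapy -> Comorbidity
  P2: AgeGroup <- Hospital -> Comorbidity
  P3: AgeGroup <- Hospital -> Biomarker <- PriorTherapy -> Comorbidity
Condition 1 (no descendant of AgeGroup in the set): holds — descendants of AgeGroup are {Adherence, Biomarker, Comorbidity, PriorTherapy}; none are in {Hospital}.
Condition 2 (every backdoor path blocked by {Hospital}):
  P1: blocked at fork node Hospital ∈ conditioning set.
  P2: blocked at fork node Hospital ∈ conditioning set.
  P3: blocked at fork node Hospital ∈ conditioning set.
{Hospital} satisfies the backdoor criterion.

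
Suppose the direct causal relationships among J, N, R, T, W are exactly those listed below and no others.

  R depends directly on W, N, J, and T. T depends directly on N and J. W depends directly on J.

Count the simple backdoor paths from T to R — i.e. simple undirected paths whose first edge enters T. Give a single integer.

3

A backdoor path from T to R is any simple undirected path whose first edge points into T (i.e. leaves T via a parent).
Parents of T: {J, N}.
Enumerating:
  P1: T <- N -> R
  P2: T <- J -> W -> R
  P3: T <- J -> R
That exhausts the simple backdoor paths. Count: 3.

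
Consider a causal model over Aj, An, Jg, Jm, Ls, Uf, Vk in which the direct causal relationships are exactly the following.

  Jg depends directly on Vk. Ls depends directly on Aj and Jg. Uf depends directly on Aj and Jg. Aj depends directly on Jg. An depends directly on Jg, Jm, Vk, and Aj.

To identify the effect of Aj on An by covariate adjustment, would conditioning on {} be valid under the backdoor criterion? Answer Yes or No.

No

Backdoor paths from Aj to An (paths whose first edge points into Aj):
  P1: Aj <- Jg <- Vk -> An
  P2: Aj <- Jg -> An
Condition 1 (no descendant of Aj in the set): holds — descendants of Aj are {An, Ls, Uf}; none are in {}.
Condition 2 (every backdoor path blocked by {}):
  P1: open — no interior node is in the conditioning set.
  P2: open — no interior node is in the conditioning set.
{} does not satisfy the backdoor criterion.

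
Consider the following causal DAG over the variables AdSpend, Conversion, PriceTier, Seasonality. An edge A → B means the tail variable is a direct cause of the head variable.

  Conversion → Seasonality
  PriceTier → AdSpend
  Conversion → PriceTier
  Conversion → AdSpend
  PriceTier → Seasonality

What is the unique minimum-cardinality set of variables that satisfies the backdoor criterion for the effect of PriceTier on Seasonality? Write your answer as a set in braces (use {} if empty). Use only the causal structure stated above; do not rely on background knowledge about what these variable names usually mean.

{Conversion}

Variables eligible for adjustment (non-descendants of PriceTier, excluding PriceTier and Seasonality): {Conversion}.
Backdoor paths from PriceTier to Seasonality:
  P1: PriceTier <- Conversion -> Seasonality
The empty set is not sufficient: P1 (PriceTier <- Conversion -> Seasonality) has no collider blocking it and no conditioned non-collider, so it is open.
Try {Conversion}:
  P1: blocked at fork node Conversion ∈ conditioning set.
{Conversion} contains no descendant of PriceTier and blocks every backdoor path.
{Conversion} is the unique smallest valid adjustment set.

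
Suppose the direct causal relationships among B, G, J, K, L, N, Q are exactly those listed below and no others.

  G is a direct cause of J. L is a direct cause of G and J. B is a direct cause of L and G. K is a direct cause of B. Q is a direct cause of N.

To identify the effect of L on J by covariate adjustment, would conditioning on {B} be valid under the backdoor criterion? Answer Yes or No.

Backdoor paths from L to J (paths whose first edge points into L):
  P1: L <- B -> G -> J
Condition 1 (no descendant of L in the set): holds — descendants of L are {G, J}; none are in {B}.
Condition 2 (every backdoor path blocked by {B}):
  P1: blocked at fork node B ∈ conditioning set.
{B} satisfies the backdoor criterion.

Yes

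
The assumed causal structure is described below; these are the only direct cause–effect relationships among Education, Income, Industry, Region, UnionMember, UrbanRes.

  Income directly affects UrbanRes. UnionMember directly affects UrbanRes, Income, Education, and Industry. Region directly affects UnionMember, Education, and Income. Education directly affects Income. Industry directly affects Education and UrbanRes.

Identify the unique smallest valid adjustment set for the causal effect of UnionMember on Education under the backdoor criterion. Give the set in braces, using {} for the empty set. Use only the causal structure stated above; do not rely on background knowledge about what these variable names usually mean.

Variables eligible for adjustment (non-descendants of UnionMember, excluding UnionMember and Education): {Region}.
Backdoor paths from UnionMember to Education:
  P1: UnionMember <- Region -> Education
  P2: UnionMember <- Region -> Income <- Education
  P3: UnionMember <- Region -> Income -> UrbanRes <- Industry -> Education
The empty set is not sufficient: P1 (UnionMember <- Region -> Education) has no collider blocking it and no conditioned non-collider, so it is open.
Try {Region}:
  P1: blocked at fork node Region ∈ conditioning set.
  P2: blocked at fork node Region ∈ conditioning set.
  P3: blocked at fork node Region ∈ conditioning set.
{Region} contains no descendant of UnionMember and blocks every backdoor path.
{Region} is the unique smallest valid adjustment set.

{Region}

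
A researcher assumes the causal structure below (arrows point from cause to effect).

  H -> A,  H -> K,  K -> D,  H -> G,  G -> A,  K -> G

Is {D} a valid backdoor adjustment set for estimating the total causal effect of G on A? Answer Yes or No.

Backdoor paths from G to A (paths whose first edge points into G):
  P1: G <- H -> A
  P2: G <- K <- H -> A
Condition 1 (no descendant of G in the set): holds — descendants of G are {A}; none are in {D}.
Condition 2 (every backdoor path blocked by {D}):
  P1: open — no interior node is in the conditioning set.
  P2: open — no interior node is in the conditioning set.
{D} does not satisfy the backdoor criterion.

No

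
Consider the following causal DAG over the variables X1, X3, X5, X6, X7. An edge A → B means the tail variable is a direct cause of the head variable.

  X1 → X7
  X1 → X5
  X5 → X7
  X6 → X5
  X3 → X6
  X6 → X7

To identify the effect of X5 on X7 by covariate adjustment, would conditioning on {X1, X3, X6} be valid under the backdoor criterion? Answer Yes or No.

Backdoor paths from X5 to X7 (paths whose first edge points into X5):
  P1: X5 <- X6 -> X7
  P2: X5 <- X1 -> X7
Condition 1 (no descendant of X5 in the set): holds — descendants of X5 are {X7}; none are in {X1, X3, X6}.
Condition 2 (every backdoor path blocked by {X1, X3, X6}):
  P1: blocked at fork node X6 ∈ conditioning set.
  P2: blocked at fork node X1 ∈ conditioning set.
{X1, X3, X6} satisfies the backdoor criterion.

Yes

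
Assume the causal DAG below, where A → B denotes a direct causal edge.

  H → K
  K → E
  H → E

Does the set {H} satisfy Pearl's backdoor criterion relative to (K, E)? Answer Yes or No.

Backdoor paths from K to E (paths whose first edge points into K):
  P1: K <- H -> E
Condition 1 (no descendant of K in the set): holds — descendants of K are {E}; none are in {H}.
Condition 2 (every backdoor path blocked by {H}):
  P1: blocked at fork node H ∈ conditioning set.
{H} satisfies the backdoor criterion.

Yes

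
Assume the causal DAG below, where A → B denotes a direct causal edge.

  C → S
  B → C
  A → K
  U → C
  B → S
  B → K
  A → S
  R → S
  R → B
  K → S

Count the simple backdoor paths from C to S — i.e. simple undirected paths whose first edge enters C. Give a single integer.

4

A backdoor path from C to S is any simple undirected path whose first edge points into C (i.e. leaves C via a parent).
Parents of C: {B, U}.
Enumerating:
  P1: C <- B <- R -> S
  P2: C <- B -> K <- A -> S
  P3: C <- B -> K -> S
  P4: C <- B -> S
That exhausts the simple backdoor paths. Count: 4.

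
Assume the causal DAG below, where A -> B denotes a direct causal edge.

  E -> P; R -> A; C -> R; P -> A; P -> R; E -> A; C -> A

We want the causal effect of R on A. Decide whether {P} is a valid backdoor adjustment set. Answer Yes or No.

Backdoor paths from R to A (paths whose first edge points into R):
  P1: R <- C -> A
  P2: R <- P <- E -> A
  P3: R <- P -> A
Condition 1 (no descendant of R in the set): holds — descendants of R are {A}; none are in {P}.
Condition 2 (every backdoor path blocked by {P}):
  P1: open — no interior node is in the conditioning set.
  P2: blocked at chain node P ∈ conditioning set.
  P3: blocked at fork node P ∈ conditioning set.
{P} does not satisfy the backdoor criterion.

No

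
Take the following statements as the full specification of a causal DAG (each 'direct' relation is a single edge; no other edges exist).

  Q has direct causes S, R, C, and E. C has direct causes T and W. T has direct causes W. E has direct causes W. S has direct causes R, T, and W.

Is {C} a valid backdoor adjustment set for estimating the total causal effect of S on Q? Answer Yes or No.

Backdoor paths from S to Q (paths whose first edge points into S):
  P1: S <- W -> T -> C -> Q
  P2: S <- W -> E -> Q
  P3: S <- W -> C -> Q
  P4: S <- T <- W -> E -> Q
  P5: S <- T <- W -> C -> Q
  P6: S <- T -> C <- W -> E -> Q
  P7: S <- T -> C -> Q
  P8: S <- R -> Q
Condition 1 (no descendant of S in the set): holds — descendants of S are {Q}; none are in {C}.
Condition 2 (every backdoor path blocked by {C}):
  P1: blocked at chain node C ∈ conditioning set.
  P2: open — no interior node is in the conditioning set.
  P3: blocked at chain node C ∈ conditioning set.
  P4: open — no interior node is in the conditioning set.
  P5: blocked at chain node C ∈ conditioning set.
  P6: open — collider(s) C are conditioned on (or have a conditioned descendant) and no non-collider on the path is in the set.
  P7: blocked at chain node C ∈ conditioning set.
  P8: open — no interior node is in the conditioning set.
{C} does not satisfy the backdoor criterion.

No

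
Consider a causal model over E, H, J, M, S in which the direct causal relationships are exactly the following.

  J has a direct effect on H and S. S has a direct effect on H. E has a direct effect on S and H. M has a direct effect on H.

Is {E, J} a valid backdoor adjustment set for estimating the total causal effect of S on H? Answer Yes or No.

Yes

Backdoor paths from S to H (paths whose first edge points into S):
  P1: S <- J -> H
  P2: S <- E -> H
Condition 1 (no descendant of S in the set): holds — descendants of S are {H}; none are in {E, J}.
Condition 2 (every backdoor path blocked by {E, J}):
  P1: blocked at fork node J ∈ conditioning set.
  P2: blocked at fork node E ∈ conditioning set.
{E, J} satisfies the backdoor criterion.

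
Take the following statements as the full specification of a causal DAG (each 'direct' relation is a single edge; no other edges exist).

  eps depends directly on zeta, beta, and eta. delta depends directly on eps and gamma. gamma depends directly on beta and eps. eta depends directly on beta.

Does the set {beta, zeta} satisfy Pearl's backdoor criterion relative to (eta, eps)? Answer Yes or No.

Yes

Backdoor paths from eta to eps (paths whose first edge points into eta):
  P1: eta <- beta -> eps
  P2: eta <- beta -> gamma <- eps
  P3: eta <- beta -> gamma -> delta <- eps
Condition 1 (no descendant of eta in the set): holds — descendants of eta are {delta, eps, gamma}; none are in {beta, zeta}.
Condition 2 (every backdoor path blocked by {beta, zeta}):
  P1: blocked at fork node beta ∈ conditioning set.
  P2: blocked at fork node beta ∈ conditioning set.
  P3: blocked at fork node beta ∈ conditioning set.
{beta, zeta} satisfies the backdoor criterion.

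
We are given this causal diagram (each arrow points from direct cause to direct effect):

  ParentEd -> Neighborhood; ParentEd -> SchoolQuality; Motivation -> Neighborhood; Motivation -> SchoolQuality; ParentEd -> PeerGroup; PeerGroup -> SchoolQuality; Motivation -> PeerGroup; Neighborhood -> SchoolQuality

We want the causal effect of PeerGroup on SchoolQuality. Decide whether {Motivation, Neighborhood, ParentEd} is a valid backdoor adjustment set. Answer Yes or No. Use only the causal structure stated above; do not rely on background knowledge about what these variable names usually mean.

Backdoor paths from PeerGroup to SchoolQuality (paths whose first edge points into PeerGroup):
  P1: PeerGroup <- Motivation -> Neighborhood <- ParentEd -> SchoolQuality
  P2: PeerGroup <- Motivation -> Neighborhood -> SchoolQuality
  P3: PeerGroup <- Motivation -> SchoolQuality
  P4: PeerGroup <- ParentEd -> Neighborhood <- Motivation -> SchoolQuality
  P5: PeerGroup <- ParentEd -> Neighborhood -> SchoolQuality
  P6: PeerGroup <- ParentEd -> SchoolQuality
Condition 1 (no descendant of PeerGroup in the set): holds — descendants of PeerGroup are {SchoolQuality}; none are in {Motivation, Neighborhood, ParentEd}.
Condition 2 (every backdoor path blocked by {Motivation, Neighborhood, ParentEd}):
  P1: blocked at fork node Motivation ∈ conditioning set.
  P2: blocked at fork node Motivation ∈ conditioning set.
  P3: blocked at fork node Motivation ∈ conditioning set.
  P4: blocked at fork node ParentEd ∈ conditioning set.
  P5: blocked at fork node ParentEd ∈ conditioning set.
  P6: blocked at fork node ParentEd ∈ conditioning set.
{Motivation, Neighborhood, ParentEd} satisfies the backdoor criterion.

Yes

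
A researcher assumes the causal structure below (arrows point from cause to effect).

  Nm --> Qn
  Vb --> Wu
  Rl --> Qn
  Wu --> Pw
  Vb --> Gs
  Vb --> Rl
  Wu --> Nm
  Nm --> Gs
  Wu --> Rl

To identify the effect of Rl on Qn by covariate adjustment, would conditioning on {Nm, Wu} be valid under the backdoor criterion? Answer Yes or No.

Backdoor paths from Rl to Qn (paths whose first edge points into Rl):
  P1: Rl <- Vb -> Wu -> Nm -> Qn
  P2: Rl <- Vb -> Gs <- Nm -> Qn
  P3: Rl <- Wu <- Vb -> Gs <- Nm -> Qn
  P4: Rl <- Wu -> Nm -> Qn
Condition 1 (no descendant of Rl in the set): holds — descendants of Rl are {Qn}; none are in {Nm, Wu}.
Condition 2 (every backdoor path blocked by {Nm, Wu}):
  P1: blocked at chain node Wu ∈ conditioning set.
  P2: blocked at collider Gs (neither it nor any descendant is in the conditioning set).
  P3: blocked at chain node Wu ∈ conditioning set.
  P4: blocked at fork node Wu ∈ conditioning set.
{Nm, Wu} satisfies the backdoor criterion.

Yes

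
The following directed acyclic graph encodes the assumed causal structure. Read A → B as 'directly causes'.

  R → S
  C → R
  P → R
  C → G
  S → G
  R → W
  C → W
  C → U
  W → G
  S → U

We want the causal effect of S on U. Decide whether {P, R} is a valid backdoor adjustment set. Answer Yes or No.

Backdoor paths from S to U (paths whose first edge points into S):
  P1: S <- R <- C -> U
  P2: S <- R -> W <- C -> U
  P3: S <- R -> W -> G <- C -> U
Condition 1 (no descendant of S in the set): holds — descendants of S are {G, U}; none are in {P, R}.
Condition 2 (every backdoor path blocked by {P, R}):
  P1: blocked at chain node R ∈ conditioning set.
  P2: blocked at fork node R ∈ conditioning set.
  P3: blocked at fork node R ∈ conditioning set.
{P, R} satisfies the backdoor criterion.

Yes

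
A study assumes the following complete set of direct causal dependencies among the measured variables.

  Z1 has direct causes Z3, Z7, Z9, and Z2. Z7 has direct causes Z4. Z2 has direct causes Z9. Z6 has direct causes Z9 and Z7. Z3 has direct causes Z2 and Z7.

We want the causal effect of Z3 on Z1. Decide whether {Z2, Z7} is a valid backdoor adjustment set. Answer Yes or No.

Yes

Backdoor paths from Z3 to Z1 (paths whose first edge points into Z3):
  P1: Z3 <- Z7 -> Z6 <- Z9 -> Z2 -> Z1
  P2: Z3 <- Z7 -> Z6 <- Z9 -> Z1
  P3: Z3 <- Z7 -> Z1
  P4: Z3 <- Z2 <- Z9 -> Z6 <- Z7 -> Z1
  P5: Z3 <- Z2 <- Z9 -> Z1
  P6: Z3 <- Z2 -> Z1
Condition 1 (no descendant of Z3 in the set): holds — descendants of Z3 are {Z1}; none are in {Z2, Z7}.
Condition 2 (every backdoor path blocked by {Z2, Z7}):
  P1: blocked at fork node Z7 ∈ conditioning set.
  P2: blocked at fork node Z7 ∈ conditioning set.
  P3: blocked at fork node Z7 ∈ conditioning set.
  P4: blocked at chain node Z2 ∈ conditioning set.
  P5: blocked at chain node Z2 ∈ conditioning set.
  P6: blocked at fork node Z2 ∈ conditioning set.
{Z2, Z7} satisfies the backdoor criterion.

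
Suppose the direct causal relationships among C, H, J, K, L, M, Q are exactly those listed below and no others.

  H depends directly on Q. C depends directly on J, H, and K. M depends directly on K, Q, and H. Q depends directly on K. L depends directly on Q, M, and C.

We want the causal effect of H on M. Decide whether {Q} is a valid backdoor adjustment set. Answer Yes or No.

Yes

Backdoor paths from H to M (paths whose first edge points into H):
  P1: H <- Q <- K -> C -> L <- M
  P2: H <- Q <- K -> M
  P3: H <- Q -> M
  P4: H <- Q -> L <- C <- K -> M
  P5: H <- Q -> L <- M
Condition 1 (no descendant of H in the set): holds — descendants of H are {C, L, M}; none are in {Q}.
Condition 2 (every backdoor path blocked by {Q}):
  P1: blocked at chain node Q ∈ conditioning set.
  P2: blocked at chain node Q ∈ conditioning set.
  P3: blocked at fork node Q ∈ conditioning set.
  P4: blocked at fork node Q ∈ conditioning set.
  P5: blocked at fork node Q ∈ conditioning set.
{Q} satisfies the backdoor criterion.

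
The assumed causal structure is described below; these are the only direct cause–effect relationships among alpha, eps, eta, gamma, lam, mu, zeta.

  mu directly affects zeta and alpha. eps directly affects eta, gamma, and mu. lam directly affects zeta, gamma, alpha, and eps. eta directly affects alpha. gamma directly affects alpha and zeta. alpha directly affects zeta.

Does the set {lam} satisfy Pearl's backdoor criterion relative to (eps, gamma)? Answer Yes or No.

Yes

Backdoor paths from eps to gamma (paths whose first edge points into eps):
  P1: eps <- lam -> gamma
  P2: eps <- lam -> alpha <- gamma
  P3: eps <- lam -> alpha <- mu -> zeta <- gamma
  P4: eps <- lam -> alpha -> zeta <- gamma
  P5: eps <- lam -> zeta <- gamma
  P6: eps <- lam -> zeta <- mu -> alpha <- gamma
  P7: eps <- lam -> zeta <- alpha <- gamma
Condition 1 (no descendant of eps in the set): holds — descendants of eps are {alpha, eta, gamma, mu, zeta}; none are in {lam}.
Condition 2 (every backdoor path blocked by {lam}):
  P1: blocked at fork node lam ∈ conditioning set.
  P2: blocked at fork node lam ∈ conditioning set.
  P3: blocked at fork node lam ∈ conditioning set.
  P4: blocked at fork node lam ∈ conditioning set.
  P5: blocked at fork node lam ∈ conditioning set.
  P6: blocked at fork node lam ∈ conditioning set.
  P7: blocked at fork node lam ∈ conditioning set.
{lam} satisfies the backdoor criterion.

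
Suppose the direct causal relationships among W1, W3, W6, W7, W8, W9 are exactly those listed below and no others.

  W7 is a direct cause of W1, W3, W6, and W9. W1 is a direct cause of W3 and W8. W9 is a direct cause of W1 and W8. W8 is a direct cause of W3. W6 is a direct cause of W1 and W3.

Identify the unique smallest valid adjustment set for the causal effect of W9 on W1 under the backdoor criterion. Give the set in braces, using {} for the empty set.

{W7}

Variables eligible for adjustment (non-descendants of W9, excluding W9 and W1): {W6, W7}.
Backdoor paths from W9 to W1:
  P1: W9 <- W7 -> W6 -> W1
  P2: W9 <- W7 -> W6 -> W3 <- W1
  P3: W9 <- W7 -> W6 -> W3 <- W8 <- W1
  P4: W9 <- W7 -> W1
  P5: W9 <- W7 -> W3 <- W6 -> W1
  P6: W9 <- W7 -> W3 <- W1
  P7: W9 <- W7 -> W3 <- W8 <- W1
The empty set is not sufficient: P1 (W9 <- W7 -> W6 -> W1) has no collider blocking it and no conditioned non-collider, so it is open.
Try {W7}:
  P1: blocked at fork node W7 ∈ conditioning set.
  P2: blocked at fork node W7 ∈ conditioning set.
  P3: blocked at fork node W7 ∈ conditioning set.
  P4: blocked at fork node W7 ∈ conditioning set.
  P5: blocked at fork node W7 ∈ conditioning set.
  P6: blocked at fork node W7 ∈ conditioning set.
  P7: blocked at fork node W7 ∈ conditioning set.
{W7} contains no descendant of W9 and blocks every backdoor path.
No other singleton works — e.g. {W6} leaves P4 open — so {W7} is the unique smallest valid adjustment set.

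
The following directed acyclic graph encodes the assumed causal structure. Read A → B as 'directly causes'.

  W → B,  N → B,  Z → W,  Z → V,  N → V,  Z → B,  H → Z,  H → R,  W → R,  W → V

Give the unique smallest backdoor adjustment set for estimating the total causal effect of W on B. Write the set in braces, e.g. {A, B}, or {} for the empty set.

Variables eligible for adjustment (non-descendants of W, excluding W and B): {H, N, Z}.
Backdoor paths from W to B:
  P1: W <- Z -> V <- N -> B
  P2: W <- Z -> B
The empty set is not sufficient: P2 (W <- Z -> B) has no collider blocking it and no conditioned non-collider, so it is open.
Try {Z}:
  P1: blocked at fork node Z ∈ conditioning set.
  P2: blocked at fork node Z ∈ conditioning set.
{Z} contains no descendant of W and blocks every backdoor path.
No other singleton works — e.g. {H} leaves P2 open — so {Z} is the unique smallest valid adjustment set.

{Z}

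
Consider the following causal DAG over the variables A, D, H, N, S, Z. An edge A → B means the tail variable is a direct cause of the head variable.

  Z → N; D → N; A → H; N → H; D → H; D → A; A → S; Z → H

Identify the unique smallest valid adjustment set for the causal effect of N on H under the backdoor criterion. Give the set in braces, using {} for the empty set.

Variables eligible for adjustment (non-descendants of N, excluding N and H): {A, D, S, Z}.
Backdoor paths from N to H:
  P1: N <- D -> A -> H
  P2: N <- D -> H
  P3: N <- Z -> H
The empty set is not sufficient: P1 (N <- D -> A -> H) has no collider blocking it and no conditioned non-collider, so it is open.
Try {D, Z}:
  P1: blocked at fork node D ∈ conditioning set.
  P2: blocked at fork node D ∈ conditioning set.
  P3: blocked at fork node Z ∈ conditioning set.
{D, Z} contains no descendant of N and blocks every backdoor path.
Every element of {D, Z} is needed (dropping D leaves P1 open; dropping Z leaves P3 open), so no proper subset is valid.
Among all size-2 subsets of the eligible variables, only {D, Z} blocks every backdoor path, so it is the unique smallest valid adjustment set.

{D, Z}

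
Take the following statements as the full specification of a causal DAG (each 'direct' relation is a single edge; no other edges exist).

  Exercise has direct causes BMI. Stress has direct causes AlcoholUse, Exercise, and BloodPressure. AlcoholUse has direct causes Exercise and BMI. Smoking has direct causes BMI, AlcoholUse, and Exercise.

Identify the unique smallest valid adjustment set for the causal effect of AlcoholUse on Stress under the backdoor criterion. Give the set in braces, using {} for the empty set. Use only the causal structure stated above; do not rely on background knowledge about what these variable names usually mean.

{Exercise}

Variables eligible for adjustment (non-descendants of AlcoholUse, excluding AlcoholUse and Stress): {BMI, BloodPressure, Exercise}.
Backdoor paths from AlcoholUse to Stress:
  P1: AlcoholUse <- BMI -> Exercise -> Stress
  P2: AlcoholUse <- BMI -> Smoking <- Exercise -> Stress
  P3: AlcoholUse <- Exercise -> Stress
The empty set is not sufficient: P1 (AlcoholUse <- BMI -> Exercise -> Stress) has no collider blocking it and no conditioned non-collider, so it is open.
Try {Exercise}:
  P1: blocked at chain node Exercise ∈ conditioning set.
  P2: blocked at collider Smoking (neither it nor any descendant is in the conditioning set).
  P3: blocked at fork node Exercise ∈ conditioning set.
{Exercise} contains no descendant of AlcoholUse and blocks every backdoor path.
No other singleton works — e.g. {BMI} leaves P3 open — so {Exercise} is the unique smallest valid adjustment set.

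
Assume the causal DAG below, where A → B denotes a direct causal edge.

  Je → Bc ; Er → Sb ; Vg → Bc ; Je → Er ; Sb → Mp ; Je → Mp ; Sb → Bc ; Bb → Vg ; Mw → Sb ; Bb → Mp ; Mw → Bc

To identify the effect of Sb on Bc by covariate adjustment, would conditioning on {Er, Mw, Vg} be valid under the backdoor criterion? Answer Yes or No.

Backdoor paths from Sb to Bc (paths whose first edge points into Sb):
  P1: Sb <- Mw -> Bc
  P2: Sb <- Er <- Je -> Mp <- Bb -> Vg -> Bc
  P3: Sb <- Er <- Je -> Bc
Condition 1 (no descendant of Sb in the set): holds — descendants of Sb are {Bc, Mp}; none are in {Er, Mw, Vg}.
Condition 2 (every backdoor path blocked by {Er, Mw, Vg}):
  P1: blocked at fork node Mw ∈ conditioning set.
  P2: blocked at chain node Er ∈ conditioning set.
  P3: blocked at chain node Er ∈ conditioning set.
{Er, Mw, Vg} satisfies the backdoor criterion.

Yes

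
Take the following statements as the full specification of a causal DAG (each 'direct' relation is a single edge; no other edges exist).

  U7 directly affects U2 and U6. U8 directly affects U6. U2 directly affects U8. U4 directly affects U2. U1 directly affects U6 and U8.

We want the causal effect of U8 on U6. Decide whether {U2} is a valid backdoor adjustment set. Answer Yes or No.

No

Backdoor paths from U8 to U6 (paths whose first edge points into U8):
  P1: U8 <- U1 -> U6
  P2: U8 <- U2 <- U7 -> U6
Condition 1 (no descendant of U8 in the set): holds — descendants of U8 are {U6}; none are in {U2}.
Condition 2 (every backdoor path blocked by {U2}):
  P1: open — no interior node is in the conditioning set.
  P2: blocked at chain node U2 ∈ conditioning set.
{U2} does not satisfy the backdoor criterion.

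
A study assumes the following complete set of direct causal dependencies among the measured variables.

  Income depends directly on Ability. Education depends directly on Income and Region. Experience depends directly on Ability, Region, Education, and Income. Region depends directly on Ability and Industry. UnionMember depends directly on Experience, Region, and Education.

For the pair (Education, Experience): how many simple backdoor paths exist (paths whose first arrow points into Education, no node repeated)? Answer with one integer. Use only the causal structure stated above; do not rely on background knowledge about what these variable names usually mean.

8

A backdoor path from Education to Experience is any simple undirected path whose first edge points into Education (i.e. leaves Education via a parent).
Parents of Education: {Income, Region}.
Enumerating:
  P1: Education <- Income <- Ability -> Region -> Experience
  P2: Education <- Income <- Ability -> Region -> UnionMember <- Experience
  P3: Education <- Income <- Ability -> Experience
  P4: Education <- Income -> Experience
  P5: Education <- Region <- Ability -> Income -> Experience
  P6: Education <- Region <- Ability -> Experience
  P7: Education <- Region -> Experience
  P8: Education <- Region -> UnionMember <- Experience
That exhausts the simple backdoor paths. Count: 8.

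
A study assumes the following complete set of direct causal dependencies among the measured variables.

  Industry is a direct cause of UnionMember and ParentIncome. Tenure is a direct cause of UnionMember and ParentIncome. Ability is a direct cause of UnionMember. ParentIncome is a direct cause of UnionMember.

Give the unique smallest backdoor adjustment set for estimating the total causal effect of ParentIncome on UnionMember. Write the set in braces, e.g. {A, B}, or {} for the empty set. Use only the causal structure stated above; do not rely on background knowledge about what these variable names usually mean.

Variables eligible for adjustment (non-descendants of ParentIncome, excluding ParentIncome and UnionMember): {Ability, Industry, Tenure}.
Backdoor paths from ParentIncome to UnionMember:
  P1: ParentIncome <- Industry -> UnionMember
  P2: ParentIncome <- Tenure -> UnionMember
The empty set is not sufficient: P1 (ParentIncome <- Industry -> UnionMember) has no collider blocking it and no conditioned non-collider, so it is open.
Try {Industry, Tenure}:
  P1: blocked at fork node Industry ∈ conditioning set.
  P2: blocked at fork node Tenure ∈ conditioning set.
{Industry, Tenure} contains no descendant of ParentIncome and blocks every backdoor path.
Every element of {Industry, Tenure} is needed (dropping Industry leaves P1 open; dropping Tenure leaves P2 open), so no proper subset is valid.
Among all size-2 subsets of the eligible variables, only {Industry, Tenure} blocks every backdoor path, so it is the unique smallest valid adjustment set.

{Industry, Tenure}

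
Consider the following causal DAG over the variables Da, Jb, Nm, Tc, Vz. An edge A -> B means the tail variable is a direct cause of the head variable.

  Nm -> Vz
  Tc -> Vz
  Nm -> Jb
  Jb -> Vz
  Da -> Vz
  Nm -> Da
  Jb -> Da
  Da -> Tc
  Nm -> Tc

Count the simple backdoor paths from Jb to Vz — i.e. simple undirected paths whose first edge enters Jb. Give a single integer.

A backdoor path from Jb to Vz is any simple undirected path whose first edge points into Jb (i.e. leaves Jb via a parent).
Parents of Jb: {Nm}.
Enumerating:
  P1: Jb <- Nm -> Da -> Tc -> Vz
  P2: Jb <- Nm -> Da -> Vz
  P3: Jb <- Nm -> Tc <- Da -> Vz
  P4: Jb <- Nm -> Tc -> Vz
  P5: Jb <- Nm -> Vz
That exhausts the simple backdoor paths. Count: 5.

5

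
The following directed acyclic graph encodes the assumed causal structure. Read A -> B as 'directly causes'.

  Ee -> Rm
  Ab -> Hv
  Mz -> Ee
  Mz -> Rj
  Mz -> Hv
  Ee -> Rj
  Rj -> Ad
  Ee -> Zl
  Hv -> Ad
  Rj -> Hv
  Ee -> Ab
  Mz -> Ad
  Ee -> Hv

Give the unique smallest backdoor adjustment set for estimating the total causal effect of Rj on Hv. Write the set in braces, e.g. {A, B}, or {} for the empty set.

Variables eligible for adjustment (non-descendants of Rj, excluding Rj and Hv): {Ab, Ee, Mz, Rm, Zl}.
Backdoor paths from Rj to Hv:
  P1: Rj <- Mz -> Ee -> Ab -> Hv
  P2: Rj <- Mz -> Ee -> Hv
  P3: Rj <- Mz -> Hv
  P4: Rj <- Mz -> Ad <- Hv
  P5: Rj <- Ee <- Mz -> Hv
  P6: Rj <- Ee <- Mz -> Ad <- Hv
  P7: Rj <- Ee -> Ab -> Hv
  P8: Rj <- Ee -> Hv
The empty set is not sufficient: P1 (Rj <- Mz -> Ee -> Ab -> Hv) has no collider blocking it and no conditioned non-collider, so it is open.
Try {Ee, Mz}:
  P1: blocked at fork node Mz ∈ conditioning set.
  P2: blocked at fork node Mz ∈ conditioning set.
  P3: blocked at fork node Mz ∈ conditioning set.
  P4: blocked at fork node Mz ∈ conditioning set.
  P5: blocked at chain node Ee ∈ conditioning set.
  P6: blocked at chain node Ee ∈ conditioning set.
  P7: blocked at fork node Ee ∈ conditioning set.
  P8: blocked at fork node Ee ∈ conditioning set.
{Ee, Mz} contains no descendant of Rj and blocks every backdoor path.
Every element of {Ee, Mz} is needed (dropping Ee leaves P7 open; dropping Mz leaves P3 open), so no proper subset is valid.
Among all size-2 subsets of the eligible variables, only {Ee, Mz} blocks every backdoor path, so it is the unique smallest valid adjustment set.

{Ee, Mz}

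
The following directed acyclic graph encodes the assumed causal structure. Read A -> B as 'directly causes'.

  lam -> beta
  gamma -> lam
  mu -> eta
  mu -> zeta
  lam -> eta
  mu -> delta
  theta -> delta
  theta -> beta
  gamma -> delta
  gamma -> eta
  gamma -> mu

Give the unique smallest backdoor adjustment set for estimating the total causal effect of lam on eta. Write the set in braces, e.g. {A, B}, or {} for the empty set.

Variables eligible for adjustment (non-descendants of lam, excluding lam and eta): {delta, gamma, mu, theta, zeta}.
Backdoor paths from lam to eta:
  P1: lam <- gamma -> mu -> eta
  P2: lam <- gamma -> eta
  P3: lam <- gamma -> delta <- mu -> eta
The empty set is not sufficient: P1 (lam <- gamma -> mu -> eta) has no collider blocking it and no conditioned non-collider, so it is open.
Try {gamma}:
  P1: blocked at fork node gamma ∈ conditioning set.
  P2: blocked at fork node gamma ∈ conditioning set.
  P3: blocked at fork node gamma ∈ conditioning set.
{gamma} contains no descendant of lam and blocks every backdoor path.
No other singleton works — e.g. {theta} leaves P1 open — so {gamma} is the unique smallest valid adjustment set.

{gamma}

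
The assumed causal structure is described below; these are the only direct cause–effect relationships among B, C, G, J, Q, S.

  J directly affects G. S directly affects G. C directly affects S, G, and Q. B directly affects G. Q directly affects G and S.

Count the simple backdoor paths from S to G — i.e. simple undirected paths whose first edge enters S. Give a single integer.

A backdoor path from S to G is any simple undirected path whose first edge points into S (i.e. leaves S via a parent).
Parents of S: {C, Q}.
Enumerating:
  P1: S <- C -> Q -> G
  P2: S <- C -> G
  P3: S <- Q <- C -> G
  P4: S <- Q -> G
That exhausts the simple backdoor paths. Count: 4.

4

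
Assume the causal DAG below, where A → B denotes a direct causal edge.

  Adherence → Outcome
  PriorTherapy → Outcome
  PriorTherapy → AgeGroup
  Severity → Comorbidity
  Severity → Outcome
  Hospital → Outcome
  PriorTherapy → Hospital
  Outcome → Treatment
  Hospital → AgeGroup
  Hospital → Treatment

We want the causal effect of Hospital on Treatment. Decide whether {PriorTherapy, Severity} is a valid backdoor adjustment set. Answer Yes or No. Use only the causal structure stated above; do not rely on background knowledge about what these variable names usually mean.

Backdoor paths from Hospital to Treatment (paths whose first edge points into Hospital):
  P1: Hospital <- PriorTherapy -> Outcome -> Treatment
Condition 1 (no descendant of Hospital in the set): holds — descendants of Hospital are {AgeGroup, Outcome, Treatment}; none are in {PriorTherapy, Severity}.
Condition 2 (every backdoor path blocked by {PriorTherapy, Severity}):
  P1: blocked at fork node PriorTherapy ∈ conditioning set.
{PriorTherapy, Severity} satisfies the backdoor criterion.

Yes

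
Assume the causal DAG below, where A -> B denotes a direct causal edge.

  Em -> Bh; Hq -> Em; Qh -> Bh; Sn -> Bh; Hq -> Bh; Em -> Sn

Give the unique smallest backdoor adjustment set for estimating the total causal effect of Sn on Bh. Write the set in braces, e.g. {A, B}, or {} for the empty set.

Variables eligible for adjustment (non-descendants of Sn, excluding Sn and Bh): {Em, Hq, Qh}.
Backdoor paths from Sn to Bh:
  P1: Sn <- Em <- Hq -> Bh
  P2: Sn <- Em -> Bh
The empty set is not sufficient: P1 (Sn <- Em <- Hq -> Bh) has no collider blocking it and no conditioned non-collider, so it is open.
Try {Em}:
  P1: blocked at chain node Em ∈ conditioning set.
  P2: blocked at fork node Em ∈ conditioning set.
{Em} contains no descendant of Sn and blocks every backdoor path.
No other singleton works — e.g. {Hq} leaves P2 open — so {Em} is the unique smallest valid adjustment set.

{Em}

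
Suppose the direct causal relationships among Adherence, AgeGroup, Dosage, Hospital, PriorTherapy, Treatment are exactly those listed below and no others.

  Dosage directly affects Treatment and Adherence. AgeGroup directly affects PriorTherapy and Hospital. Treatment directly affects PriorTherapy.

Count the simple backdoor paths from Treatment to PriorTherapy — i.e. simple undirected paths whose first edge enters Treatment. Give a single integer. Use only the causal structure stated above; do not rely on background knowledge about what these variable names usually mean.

0

A backdoor path from Treatment to PriorTherapy is any simple undirected path whose first edge points into Treatment (i.e. leaves Treatment via a parent).
Parents of Treatment: {Dosage}.
No simple path from any parent of Treatment reaches PriorTherapy without revisiting Treatment, so there are no backdoor paths.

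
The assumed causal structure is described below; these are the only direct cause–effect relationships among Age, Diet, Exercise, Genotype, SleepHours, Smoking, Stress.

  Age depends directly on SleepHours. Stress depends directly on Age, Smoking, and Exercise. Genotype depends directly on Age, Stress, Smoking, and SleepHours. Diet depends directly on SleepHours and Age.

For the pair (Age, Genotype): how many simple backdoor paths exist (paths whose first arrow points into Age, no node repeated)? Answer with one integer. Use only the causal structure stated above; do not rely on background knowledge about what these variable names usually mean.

A backdoor path from Age to Genotype is any simple undirected path whose first edge points into Age (i.e. leaves Age via a parent).
Parents of Age: {SleepHours}.
Enumerating:
  P1: Age <- SleepHours -> Genotype
That exhausts the simple backdoor paths. Count: 1.

1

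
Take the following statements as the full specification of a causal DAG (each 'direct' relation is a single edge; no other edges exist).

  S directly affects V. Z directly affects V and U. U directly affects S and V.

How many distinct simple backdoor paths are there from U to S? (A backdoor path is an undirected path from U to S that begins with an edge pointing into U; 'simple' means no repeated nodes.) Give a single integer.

1

A backdoor path from U to S is any simple undirected path whose first edge points into U (i.e. leaves U via a parent).
Parents of U: {Z}.
Enumerating:
  P1: U <- Z -> V <- S
That exhausts the simple backdoor paths. Count: 1.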